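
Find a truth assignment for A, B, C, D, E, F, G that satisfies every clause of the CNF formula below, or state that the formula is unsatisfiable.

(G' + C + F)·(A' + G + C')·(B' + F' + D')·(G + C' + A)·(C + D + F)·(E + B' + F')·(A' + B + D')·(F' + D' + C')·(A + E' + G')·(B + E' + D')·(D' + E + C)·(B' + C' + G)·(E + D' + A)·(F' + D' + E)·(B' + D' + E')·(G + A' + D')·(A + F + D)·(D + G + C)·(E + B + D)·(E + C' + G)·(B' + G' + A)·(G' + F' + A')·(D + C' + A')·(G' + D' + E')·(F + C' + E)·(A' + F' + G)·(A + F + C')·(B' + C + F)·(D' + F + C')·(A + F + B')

Suppose G = 0.
Suppose A = 0.
Unit clause (C') forces C = 0.
Unit clause (D) forces D = 1.
Unit clause (E) forces E = 1.
Unit clause (B) forces B = 1.
But (B') is also a unit clause — contradiction.
Backtrack on A: now try A = 1.
Unit clause (C') forces C = 0.
Unit clause (D') forces D = 0.
But (D) is also a unit clause — contradiction.
Both values of A lead to a conflict.
Backtrack on G: now try G = 1.
Suppose C = 1.
Suppose F = 0.
Unit clause (E) forces E = 1.
Unit clause (A) forces A = 1.
Unit clause (D) forces D = 1.
But (D') is also a unit clause — contradiction.
Backtrack on F: now try F = 1.
Unit clause (D') forces D = 0.
Unit clause (A') forces A = 0.
Unit clause (E') forces E = 0.
Unit clause (B') forces B = 0.
But (B) is also a unit clause — contradiction.
Both values of F lead to a conflict.
Backtrack on C: now try C = 0.
Unit clause (F) forces F = 1.
Unit clause (A') forces A = 0.
Unit clause (E') forces E = 0.
Unit clause (B') forces B = 0.
Unit clause (D') forces D = 0.
But (D) is also a unit clause — contradiction.
Both values of C lead to a conflict.
Both values of G lead to a conflict.

UNSATISFIABLE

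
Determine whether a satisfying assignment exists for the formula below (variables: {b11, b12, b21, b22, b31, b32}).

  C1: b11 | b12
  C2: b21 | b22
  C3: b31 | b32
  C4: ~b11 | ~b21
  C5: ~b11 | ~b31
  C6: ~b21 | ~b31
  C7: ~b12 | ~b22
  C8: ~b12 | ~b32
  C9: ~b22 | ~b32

No, unsatisfiable

Try b11 = 1.
Unit clause (~b21) forces b21 = 0.
Unit clause (b22) forces b22 = 1.
Unit clause (~b31) forces b31 = 0.
Unit clause (b32) forces b32 = 1.
But (~b32) is also a unit clause — contradiction.
That branch fails; take b11 = 0 instead.
Unit clause (b12) forces b12 = 1.
Unit clause (~b22) forces b22 = 0.
Unit clause (b21) forces b21 = 1.
Unit clause (~b31) forces b31 = 0.
Unit clause (b32) forces b32 = 1.
But (~b32) is also a unit clause — contradiction.
Either choice for b11 ends in contradiction.
No assignment satisfies every clause.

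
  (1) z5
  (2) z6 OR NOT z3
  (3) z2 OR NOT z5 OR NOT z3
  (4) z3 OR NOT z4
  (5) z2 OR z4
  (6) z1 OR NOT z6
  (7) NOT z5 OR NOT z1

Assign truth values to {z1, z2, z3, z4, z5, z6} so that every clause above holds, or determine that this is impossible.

Unit clause (z5) forces z5 = true.
Unit clause (NOT z1) forces z1 = false.
Unit clause (NOT z6) forces z6 = false.
Unit clause (NOT z3) forces z3 = false.
Unit clause (NOT z4) forces z4 = false.
Unit clause (z2) forces z2 = true.
Every clause now holds.

z1: false; z2: true; z3: false; z4: false; z5: true; z6: false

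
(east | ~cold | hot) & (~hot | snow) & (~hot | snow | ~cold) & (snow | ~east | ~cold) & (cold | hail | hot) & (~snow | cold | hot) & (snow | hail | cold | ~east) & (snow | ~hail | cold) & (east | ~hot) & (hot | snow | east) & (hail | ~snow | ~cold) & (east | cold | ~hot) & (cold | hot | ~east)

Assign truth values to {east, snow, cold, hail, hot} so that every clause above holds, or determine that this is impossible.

east=1, snow=1, cold=0, hail=0, hot=1

Try hot = 1.
(snow) alone gives snow = 1.
(east) alone gives east = 1.
Try hail = 0.
(~cold) alone gives cold = 0.
Every clause now holds.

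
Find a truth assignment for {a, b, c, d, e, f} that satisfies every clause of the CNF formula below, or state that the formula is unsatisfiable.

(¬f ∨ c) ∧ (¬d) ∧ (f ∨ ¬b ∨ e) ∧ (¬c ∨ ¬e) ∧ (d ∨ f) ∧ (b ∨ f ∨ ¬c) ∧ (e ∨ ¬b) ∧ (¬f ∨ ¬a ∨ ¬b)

a=True, b=False, c=True, d=False, e=False, f=True

Unit clause (¬d) forces d = False.
Unit clause (f) forces f = True.
Unit clause (c) forces c = True.
Unit clause (¬e) forces e = False.
Unit clause (¬b) forces b = False.
Every clause is now satisfied; a is unconstrained.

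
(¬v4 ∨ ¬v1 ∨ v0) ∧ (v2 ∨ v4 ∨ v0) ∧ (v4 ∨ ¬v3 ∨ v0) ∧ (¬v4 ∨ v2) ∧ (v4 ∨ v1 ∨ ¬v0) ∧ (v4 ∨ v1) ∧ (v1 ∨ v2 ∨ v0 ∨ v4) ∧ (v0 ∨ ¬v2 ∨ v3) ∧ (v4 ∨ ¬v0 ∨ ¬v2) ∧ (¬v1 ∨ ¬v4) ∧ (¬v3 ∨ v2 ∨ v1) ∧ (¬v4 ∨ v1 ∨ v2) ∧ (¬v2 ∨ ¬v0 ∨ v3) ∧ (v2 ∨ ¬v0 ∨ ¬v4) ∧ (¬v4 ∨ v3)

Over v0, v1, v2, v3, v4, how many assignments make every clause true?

There are 2^5 = 32 truth assignments over (v0, v1, v2, v3, v4).
Split on v2. With v2 = True, the clauses containing v2 are satisfied and ¬v2 drops from the rest; 2 of the 2^4 = 16 assignments to the other variables satisfy what remains.
With v2 = False, by the same count on the reduced clause set, 2 assignments work.
(One model: v0=F, v1=F, v2=T, v3=T, v4=T.)
Total: 2 + 2 = 4.

4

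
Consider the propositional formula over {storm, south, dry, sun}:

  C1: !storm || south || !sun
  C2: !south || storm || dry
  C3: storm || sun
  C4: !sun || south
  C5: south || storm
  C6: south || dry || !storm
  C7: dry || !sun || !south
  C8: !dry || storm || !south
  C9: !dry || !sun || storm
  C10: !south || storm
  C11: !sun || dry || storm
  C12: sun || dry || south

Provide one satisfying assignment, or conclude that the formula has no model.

storm ↦ true, south ↦ false, dry ↦ true, sun ↦ false

Try storm = true.
Try south = false.
(!sun) alone gives sun = false.
(dry) alone gives dry = true.
All clauses are satisfied.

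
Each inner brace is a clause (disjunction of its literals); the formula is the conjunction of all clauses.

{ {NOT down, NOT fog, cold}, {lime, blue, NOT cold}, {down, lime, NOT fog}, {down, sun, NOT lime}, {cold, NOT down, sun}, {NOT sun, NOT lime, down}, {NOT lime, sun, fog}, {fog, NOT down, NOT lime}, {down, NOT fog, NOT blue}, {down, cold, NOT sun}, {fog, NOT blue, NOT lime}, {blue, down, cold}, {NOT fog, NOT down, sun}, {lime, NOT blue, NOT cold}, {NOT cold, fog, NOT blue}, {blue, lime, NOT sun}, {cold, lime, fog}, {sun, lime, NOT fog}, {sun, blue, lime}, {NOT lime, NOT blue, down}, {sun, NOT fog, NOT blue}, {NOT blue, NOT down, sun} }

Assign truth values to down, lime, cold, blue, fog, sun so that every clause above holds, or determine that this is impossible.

Case down = true:
Case fog = true:
The clause (cold) is unit, so cold = true.
The clause (sun) is unit, so sun = true.
Case lime = true:
All clauses hold; blue can take either value.

down: true, lime: true, cold: true, blue: false, fog: true, sun: true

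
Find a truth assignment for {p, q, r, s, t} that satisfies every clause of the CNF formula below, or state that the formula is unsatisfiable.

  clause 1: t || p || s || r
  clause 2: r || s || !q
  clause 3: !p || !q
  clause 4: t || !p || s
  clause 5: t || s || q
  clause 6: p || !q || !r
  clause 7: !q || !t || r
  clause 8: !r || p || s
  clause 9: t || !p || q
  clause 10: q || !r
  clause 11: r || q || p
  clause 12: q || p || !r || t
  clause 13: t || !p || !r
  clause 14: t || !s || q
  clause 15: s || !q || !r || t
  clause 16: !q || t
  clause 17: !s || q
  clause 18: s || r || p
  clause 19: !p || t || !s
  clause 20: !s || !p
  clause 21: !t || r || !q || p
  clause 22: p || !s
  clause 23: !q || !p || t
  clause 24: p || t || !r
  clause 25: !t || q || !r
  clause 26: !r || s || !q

p ↦ true; q ↦ false; r ↦ false; s ↦ false; t ↦ true

Branch on p: set p = true.
(!q) alone gives q = false.
(t) alone gives t = true.
(!r) alone gives r = false.
(!s) alone gives s = false.
This assignment satisfies each clause.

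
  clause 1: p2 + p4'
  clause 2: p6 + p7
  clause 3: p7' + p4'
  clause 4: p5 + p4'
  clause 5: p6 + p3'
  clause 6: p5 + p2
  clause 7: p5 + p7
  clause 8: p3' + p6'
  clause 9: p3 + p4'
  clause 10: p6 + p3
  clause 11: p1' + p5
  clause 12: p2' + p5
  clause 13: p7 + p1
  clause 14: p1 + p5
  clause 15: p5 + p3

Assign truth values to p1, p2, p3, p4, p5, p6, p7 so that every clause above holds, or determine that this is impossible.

Try p2 = 1.
The clause (p5) is unit, so p5 = 1.
Try p6 = 1.
The clause (p3') is unit, so p3 = 0.
The clause (p4') is unit, so p4 = 0.
Try p7 = 1.
Every clause is now satisfied; p1 is unconstrained.

p1 ↦ 0, p2 ↦ 1, p3 ↦ 0, p4 ↦ 0, p5 ↦ 1, p6 ↦ 1, p7 ↦ 1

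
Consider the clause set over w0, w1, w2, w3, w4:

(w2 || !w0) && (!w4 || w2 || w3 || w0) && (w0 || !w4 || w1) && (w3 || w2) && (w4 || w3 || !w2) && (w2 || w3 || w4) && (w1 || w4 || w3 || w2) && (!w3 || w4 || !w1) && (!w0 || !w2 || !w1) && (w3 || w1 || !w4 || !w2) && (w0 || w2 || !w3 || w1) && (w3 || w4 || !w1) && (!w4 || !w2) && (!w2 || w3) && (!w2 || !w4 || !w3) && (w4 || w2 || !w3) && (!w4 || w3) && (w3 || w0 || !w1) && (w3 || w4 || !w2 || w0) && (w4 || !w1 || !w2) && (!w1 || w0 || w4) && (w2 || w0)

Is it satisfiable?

Satisfiable

Try w2 = true.
From the singleton clause (!w4), w4 = false.
From the singleton clause (w3), w3 = true.
From the singleton clause (!w1), w1 = false.
No clause remains; w0 is free.
A satisfying assignment: w0 ↦ true, w1 ↦ false, w2 ↦ true, w3 ↦ true, w4 ↦ false.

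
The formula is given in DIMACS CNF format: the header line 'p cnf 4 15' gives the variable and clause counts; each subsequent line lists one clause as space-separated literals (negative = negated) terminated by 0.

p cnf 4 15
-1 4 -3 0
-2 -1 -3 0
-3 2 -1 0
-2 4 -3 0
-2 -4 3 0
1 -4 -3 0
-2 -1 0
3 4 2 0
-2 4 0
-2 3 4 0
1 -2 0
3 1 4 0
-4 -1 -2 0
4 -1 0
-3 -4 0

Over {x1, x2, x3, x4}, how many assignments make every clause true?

There are 2^4 = 16 truth assignments over (x1, x2, x3, x4).
Check each against the 15 clauses (columns in the order x1, x2, x3, x4):
  F F F F  ✗ fails (x3 ∨ x4 ∨ x2)
  F F F T  ✓ satisfies all
  F F T F  ✓ satisfies all
  F F T T  ✗ fails (x1 ∨ ¬x4 ∨ ¬x3)
  F T F F  ✗ fails (¬x2 ∨ x4)
  F T F T  ✗ fails (¬x2 ∨ ¬x4 ∨ x3)
  F T T F  ✗ fails (¬x2 ∨ x4 ∨ ¬x3)
  F T T T  ✗ fails (x1 ∨ ¬x4 ∨ ¬x3)
  T F F F  ✗ fails (x3 ∨ x4 ∨ x2)
  T F F T  ✓ satisfies all
  T F T F  ✗ fails (¬x1 ∨ x4 ∨ ¬x3)
  T F T T  ✗ fails (¬x3 ∨ x2 ∨ ¬x1)
  T T F F  ✗ fails (¬x2 ∨ ¬x1)
  T T F T  ✗ fails (¬x2 ∨ ¬x4 ∨ x3)
  T T T F  ✗ fails (¬x1 ∨ x4 ∨ ¬x3)
  T T T T  ✗ fails (¬x2 ∨ ¬x1 ∨ ¬x3)
3 of the 16 rows are models.

3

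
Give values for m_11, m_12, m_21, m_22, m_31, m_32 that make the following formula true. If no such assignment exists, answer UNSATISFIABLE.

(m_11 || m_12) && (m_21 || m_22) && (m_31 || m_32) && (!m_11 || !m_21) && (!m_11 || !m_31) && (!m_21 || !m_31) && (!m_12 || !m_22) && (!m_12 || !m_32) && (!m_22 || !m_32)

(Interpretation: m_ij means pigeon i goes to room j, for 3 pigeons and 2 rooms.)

UNSATISFIABLE

Branch on m_11: set m_11 = true.
(!m_21) alone gives m_21 = false.
(m_22) alone gives m_22 = true.
(!m_31) alone gives m_31 = false.
(m_32) alone gives m_32 = true.
That conflicts with the unit clause (!m_32).
Backtrack on m_11: now try m_11 = false.
(m_12) alone gives m_12 = true.
(!m_22) alone gives m_22 = false.
(m_21) alone gives m_21 = true.
(!m_31) alone gives m_31 = false.
(m_32) alone gives m_32 = true.
That conflicts with the unit clause (!m_32).
Both values of m_11 lead to a conflict.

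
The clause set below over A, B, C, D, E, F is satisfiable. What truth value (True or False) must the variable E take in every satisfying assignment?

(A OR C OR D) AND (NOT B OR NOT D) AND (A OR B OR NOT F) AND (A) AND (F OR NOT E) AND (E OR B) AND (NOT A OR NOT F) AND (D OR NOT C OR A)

False

Suppose E = true.
The clause (A) is unit, so A = true.
The clause (F) is unit, so F = true.
Now (NOT F) is unsatisfied and unit — conflict.
So every satisfying assignment has E = False.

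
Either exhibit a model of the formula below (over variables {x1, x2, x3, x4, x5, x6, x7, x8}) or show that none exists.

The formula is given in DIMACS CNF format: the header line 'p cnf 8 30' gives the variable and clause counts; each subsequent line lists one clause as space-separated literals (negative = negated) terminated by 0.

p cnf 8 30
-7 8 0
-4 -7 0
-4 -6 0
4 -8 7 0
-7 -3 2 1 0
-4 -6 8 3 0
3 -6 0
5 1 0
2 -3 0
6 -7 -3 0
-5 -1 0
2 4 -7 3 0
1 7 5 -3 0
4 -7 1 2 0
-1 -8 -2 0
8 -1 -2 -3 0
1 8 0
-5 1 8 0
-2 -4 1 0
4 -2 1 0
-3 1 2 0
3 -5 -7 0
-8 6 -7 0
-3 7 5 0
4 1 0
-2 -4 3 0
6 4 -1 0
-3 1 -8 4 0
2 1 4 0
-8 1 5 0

x1: True; x2: False; x3: False; x4: True; x5: False; x6: False; x7: False; x8: False

Suppose x7 = False.
Suppose x4 = True.
(¬x6) alone gives x6 = False.
Suppose x5 = False.
(x1) alone gives x1 = True.
(¬x3) alone gives x3 = False.
(¬x2) alone gives x2 = False.
Every clause is now satisfied; x8 is unconstrained.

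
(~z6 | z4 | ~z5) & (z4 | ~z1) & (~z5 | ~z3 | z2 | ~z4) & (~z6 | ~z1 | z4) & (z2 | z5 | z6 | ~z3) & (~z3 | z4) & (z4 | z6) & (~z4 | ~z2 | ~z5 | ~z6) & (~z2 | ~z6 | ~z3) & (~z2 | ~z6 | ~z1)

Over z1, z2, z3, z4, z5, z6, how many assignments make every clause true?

21

There are 2^6 = 64 truth assignments over (z1, z2, z3, z4, z5, z6).
Split on z3. With z3 = 1, the clauses containing z3 are satisfied and ~z3 drops from the rest; 6 of the 2^5 = 32 assignments to the other variables satisfy what remains.
With z3 = 0, by the same count on the reduced clause set, 15 assignments work.
(One model: z1=F, z2=F, z3=F, z4=F, z5=F, z6=T.)
Total: 6 + 15 = 21.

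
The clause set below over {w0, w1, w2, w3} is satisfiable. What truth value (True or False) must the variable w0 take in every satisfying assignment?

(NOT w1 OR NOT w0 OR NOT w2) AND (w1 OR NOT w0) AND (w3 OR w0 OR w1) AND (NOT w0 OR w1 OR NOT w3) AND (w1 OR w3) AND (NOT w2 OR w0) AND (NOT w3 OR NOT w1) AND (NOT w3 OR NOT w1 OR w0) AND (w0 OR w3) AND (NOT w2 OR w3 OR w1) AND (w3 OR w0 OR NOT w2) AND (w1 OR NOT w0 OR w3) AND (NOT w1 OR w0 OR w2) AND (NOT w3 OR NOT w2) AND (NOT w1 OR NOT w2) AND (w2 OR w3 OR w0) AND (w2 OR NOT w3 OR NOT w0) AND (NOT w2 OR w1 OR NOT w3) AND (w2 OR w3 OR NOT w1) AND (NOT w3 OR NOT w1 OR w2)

False

Suppose w0 = true.
Unit clause (w1) forces w1 = true.
Unit clause (NOT w2) forces w2 = false.
Unit clause (NOT w3) forces w3 = false.
That conflicts with the unit clause (w3).
So every satisfying assignment has w0 = False.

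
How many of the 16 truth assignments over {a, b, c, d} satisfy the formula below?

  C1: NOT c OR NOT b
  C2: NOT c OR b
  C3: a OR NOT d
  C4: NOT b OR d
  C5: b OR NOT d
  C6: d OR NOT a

There are 2^4 = 16 truth assignments over (a, b, c, d).
Check each against the 6 clauses (columns in the order a, b, c, d):
  F F F F  ✓ satisfies all
  F F F T  ✗ fails (a OR NOT d)
  F F T F  ✗ fails (NOT c OR b)
  F F T T  ✗ fails (NOT c OR b)
  F T F F  ✗ fails (NOT b OR d)
  F T F T  ✗ fails (a OR NOT d)
  F T T F  ✗ fails (NOT c OR NOT b)
  F T T T  ✗ fails (NOT c OR NOT b)
  T F F F  ✗ fails (d OR NOT a)
  T F F T  ✗ fails (b OR NOT d)
  T F T F  ✗ fails (NOT c OR b)
  T F T T  ✗ fails (NOT c OR b)
  T T F F  ✗ fails (NOT b OR d)
  T T F T  ✓ satisfies all
  T T T F  ✗ fails (NOT c OR NOT b)
  T T T T  ✗ fails (NOT c OR NOT b)
2 of the 16 rows are models.

2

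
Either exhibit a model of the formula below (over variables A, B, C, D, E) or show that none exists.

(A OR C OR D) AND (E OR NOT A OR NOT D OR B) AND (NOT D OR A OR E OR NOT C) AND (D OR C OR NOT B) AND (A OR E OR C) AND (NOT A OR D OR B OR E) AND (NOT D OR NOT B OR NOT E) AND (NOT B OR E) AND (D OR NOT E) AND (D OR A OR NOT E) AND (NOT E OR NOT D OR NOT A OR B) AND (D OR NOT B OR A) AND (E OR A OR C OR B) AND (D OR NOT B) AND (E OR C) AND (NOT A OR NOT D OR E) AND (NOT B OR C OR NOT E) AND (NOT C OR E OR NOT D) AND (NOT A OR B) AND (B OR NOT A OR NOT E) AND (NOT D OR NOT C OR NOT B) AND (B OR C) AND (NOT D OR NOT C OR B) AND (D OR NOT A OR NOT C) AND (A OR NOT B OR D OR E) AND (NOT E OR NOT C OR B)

Case B = false:
Unit clause (NOT A) forces A = false.
Unit clause (C) forces C = true.
Unit clause (NOT D) forces D = false.
Unit clause (NOT E) forces E = false.
Every clause now holds.

A ↦ false, B ↦ false, C ↦ true, D ↦ false, E ↦ false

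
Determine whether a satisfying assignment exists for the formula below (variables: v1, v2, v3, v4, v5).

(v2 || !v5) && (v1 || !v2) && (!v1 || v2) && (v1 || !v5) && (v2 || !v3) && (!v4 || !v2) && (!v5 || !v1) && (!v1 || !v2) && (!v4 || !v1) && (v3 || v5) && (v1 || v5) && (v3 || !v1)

No, unsatisfiable

Branch on v2: set v2 = true.
Unit clause (v1) forces v1 = true.
Now (!v1) is unsatisfied and unit — conflict.
So v2 must be the other value — set v2 = false.
Unit clause (!v5) forces v5 = false.
Unit clause (!v1) forces v1 = false.
Now (v1) is unsatisfied and unit — conflict.
Both values of v2 lead to a conflict.
No assignment satisfies every clause.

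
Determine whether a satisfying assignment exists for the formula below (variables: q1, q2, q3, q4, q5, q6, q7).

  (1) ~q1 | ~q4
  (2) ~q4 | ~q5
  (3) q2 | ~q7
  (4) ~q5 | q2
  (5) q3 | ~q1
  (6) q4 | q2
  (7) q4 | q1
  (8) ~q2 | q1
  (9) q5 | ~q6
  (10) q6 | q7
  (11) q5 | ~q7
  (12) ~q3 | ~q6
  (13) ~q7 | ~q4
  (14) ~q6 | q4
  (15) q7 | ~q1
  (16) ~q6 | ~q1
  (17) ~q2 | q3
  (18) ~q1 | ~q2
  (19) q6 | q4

No, unsatisfiable

Try q1 = 0.
(q4) alone gives q4 = 1.
(~q5) alone gives q5 = 0.
(~q2) alone gives q2 = 0.
(~q7) alone gives q7 = 0.
(~q6) alone gives q6 = 0.
That conflicts with the unit clause (q6).
Backtrack on q1: now try q1 = 1.
(~q4) alone gives q4 = 0.
(q3) alone gives q3 = 1.
(q2) alone gives q2 = 1.
That conflicts with the unit clause (~q2).
Neither q1 = 1 nor q1 = 0 works.
No assignment satisfies every clause.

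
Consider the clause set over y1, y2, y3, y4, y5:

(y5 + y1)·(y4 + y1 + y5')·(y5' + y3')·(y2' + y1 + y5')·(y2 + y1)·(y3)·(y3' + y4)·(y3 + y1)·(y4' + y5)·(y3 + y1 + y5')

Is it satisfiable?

No, unsatisfiable

The clause (y3) is unit, so y3 = 1.
The clause (y5') is unit, so y5 = 0.
The clause (y1) is unit, so y1 = 1.
The clause (y4) is unit, so y4 = 1.
Now (y4') is unsatisfied and unit — conflict.
No assignment satisfies every clause.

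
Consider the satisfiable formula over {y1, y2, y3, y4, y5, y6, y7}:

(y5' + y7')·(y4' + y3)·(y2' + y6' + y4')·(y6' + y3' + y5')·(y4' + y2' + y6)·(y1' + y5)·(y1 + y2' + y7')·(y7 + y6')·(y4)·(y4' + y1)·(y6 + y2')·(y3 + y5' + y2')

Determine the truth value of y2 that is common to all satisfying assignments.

Suppose y2 = 1.
The clause (y4) is unit, so y4 = 1.
The clause (y3) is unit, so y3 = 1.
The clause (y6') is unit, so y6 = 0.
Now (y6) is unsatisfied and unit — conflict.
So every satisfying assignment has y2 = False.

False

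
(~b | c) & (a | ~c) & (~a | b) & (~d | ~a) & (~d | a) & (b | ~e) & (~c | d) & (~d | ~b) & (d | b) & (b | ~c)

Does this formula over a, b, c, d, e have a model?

No

Branch on b: set b = 0.
(~a) alone gives a = 0.
(~c) alone gives c = 0.
(~d) alone gives d = 0.
Now (d) is unsatisfied and unit — conflict.
Undo b and try b = 1.
(c) alone gives c = 1.
(a) alone gives a = 1.
(~d) alone gives d = 0.
Now (d) is unsatisfied and unit — conflict.
Neither b = 1 nor b = 0 works.
No assignment satisfies every clause.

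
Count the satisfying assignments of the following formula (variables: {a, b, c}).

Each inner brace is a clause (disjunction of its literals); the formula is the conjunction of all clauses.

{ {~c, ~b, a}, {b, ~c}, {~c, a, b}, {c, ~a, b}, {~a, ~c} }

3

There are 2^3 = 8 truth assignments over (a, b, c).
Split on b. With b = 1, the clauses containing b are satisfied and ~b drops from the rest; 2 of the 2^2 = 4 assignments to the other variables satisfy what remains.
With b = 0, by the same count on the reduced clause set, 1 assignment works.
Total: 2 + 1 = 3.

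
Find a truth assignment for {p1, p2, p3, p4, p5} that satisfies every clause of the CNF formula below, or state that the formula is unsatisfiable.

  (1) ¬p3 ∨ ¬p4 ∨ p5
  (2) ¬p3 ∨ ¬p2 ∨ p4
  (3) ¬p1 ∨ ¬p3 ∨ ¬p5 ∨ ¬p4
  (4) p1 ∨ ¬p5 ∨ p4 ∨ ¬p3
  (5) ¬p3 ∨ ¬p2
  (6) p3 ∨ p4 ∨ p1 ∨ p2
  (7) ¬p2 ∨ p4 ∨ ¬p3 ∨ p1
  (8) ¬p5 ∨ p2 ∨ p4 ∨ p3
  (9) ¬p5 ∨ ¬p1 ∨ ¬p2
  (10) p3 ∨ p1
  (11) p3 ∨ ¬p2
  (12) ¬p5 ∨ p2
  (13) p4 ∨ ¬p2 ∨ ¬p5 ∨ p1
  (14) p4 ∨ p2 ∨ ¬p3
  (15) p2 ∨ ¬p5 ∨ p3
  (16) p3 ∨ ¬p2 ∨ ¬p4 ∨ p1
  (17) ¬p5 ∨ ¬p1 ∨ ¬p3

Branch on p3: set p3 = False.
From the singleton clause (p1), p1 = True.
From the singleton clause (¬p2), p2 = False.
From the singleton clause (¬p5), p5 = False.
Every clause is now satisfied; p4 is unconstrained.

p1=True, p2=False, p3=False, p4=True, p5=False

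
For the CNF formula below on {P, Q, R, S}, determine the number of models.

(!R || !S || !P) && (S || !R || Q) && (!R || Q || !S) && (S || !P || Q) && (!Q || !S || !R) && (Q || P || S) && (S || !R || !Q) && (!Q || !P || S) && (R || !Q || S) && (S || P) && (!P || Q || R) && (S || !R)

3

There are 2^4 = 16 truth assignments over (P, Q, R, S).
Check each against the 12 clauses (columns in the order P, Q, R, S):
  F F F F  ✗ fails (Q || P || S)
  F F F T  ✓ satisfies all
  F F T F  ✗ fails (S || !R || Q)
  F F T T  ✗ fails (!R || Q || !S)
  F T F F  ✗ fails (R || !Q || S)
  F T F T  ✓ satisfies all
  F T T F  ✗ fails (S || !R || !Q)
  F T T T  ✗ fails (!Q || !S || !R)
  T F F F  ✗ fails (S || !P || Q)
  T F F T  ✗ fails (!P || Q || R)
  T F T F  ✗ fails (S || !R || Q)
  T F T T  ✗ fails (!R || !S || !P)
  T T F F  ✗ fails (!Q || !P || S)
  T T F T  ✓ satisfies all
  T T T F  ✗ fails (S || !R || !Q)
  T T T T  ✗ fails (!R || !S || !P)
3 of the 16 rows are models.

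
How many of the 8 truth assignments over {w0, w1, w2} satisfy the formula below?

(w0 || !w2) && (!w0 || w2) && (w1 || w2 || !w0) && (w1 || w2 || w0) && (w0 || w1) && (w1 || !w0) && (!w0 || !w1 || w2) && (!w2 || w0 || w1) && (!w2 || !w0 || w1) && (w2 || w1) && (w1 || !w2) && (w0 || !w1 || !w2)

There are 2^3 = 8 truth assignments over (w0, w1, w2).
Check each against the 12 clauses (columns in the order w0, w1, w2):
  F F F  ✗ fails (w1 || w2 || w0)
  F F T  ✗ fails (w0 || !w2)
  F T F  ✓ satisfies all
  F T T  ✗ fails (w0 || !w2)
  T F F  ✗ fails (!w0 || w2)
  T F T  ✗ fails (w1 || !w0)
  T T F  ✗ fails (!w0 || w2)
  T T T  ✓ satisfies all
2 of the 8 rows are models.

2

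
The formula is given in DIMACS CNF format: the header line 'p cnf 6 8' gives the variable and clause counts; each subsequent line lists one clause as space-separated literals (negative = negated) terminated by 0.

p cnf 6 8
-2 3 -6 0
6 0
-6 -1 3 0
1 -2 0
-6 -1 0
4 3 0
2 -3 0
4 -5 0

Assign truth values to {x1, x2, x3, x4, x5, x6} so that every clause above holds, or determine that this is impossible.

x1 ↦ False; x2 ↦ False; x3 ↦ False; x4 ↦ True; x5 ↦ False; x6 ↦ True

(x6) alone gives x6 = True.
(¬x1) alone gives x1 = False.
(¬x2) alone gives x2 = False.
(¬x3) alone gives x3 = False.
(x4) alone gives x4 = True.
Every clause is now satisfied; x5 is unconstrained.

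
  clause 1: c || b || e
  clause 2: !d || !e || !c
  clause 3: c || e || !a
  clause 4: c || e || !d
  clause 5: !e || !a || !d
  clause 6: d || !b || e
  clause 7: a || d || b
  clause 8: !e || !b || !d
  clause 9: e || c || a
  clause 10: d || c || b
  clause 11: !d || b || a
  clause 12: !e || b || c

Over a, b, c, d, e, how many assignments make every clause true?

There are 2^5 = 32 truth assignments over (a, b, c, d, e).
Split on d. With d = true, the clauses containing d are satisfied and !d drops from the rest; 3 of the 2^4 = 16 assignments to the other variables satisfy what remains.
With d = false, by the same count on the reduced clause set, 6 assignments work.
(One model: a=F, b=T, c=F, d=F, e=T.)
Total: 3 + 6 = 9.

9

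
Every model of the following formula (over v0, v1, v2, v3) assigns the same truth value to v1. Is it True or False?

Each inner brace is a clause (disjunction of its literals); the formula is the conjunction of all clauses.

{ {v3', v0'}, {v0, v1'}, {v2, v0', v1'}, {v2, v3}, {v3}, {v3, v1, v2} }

Suppose v1 = 1.
From the singleton clause (v0), v0 = 1.
From the singleton clause (v3'), v3 = 0.
Now (v3) is unsatisfied and unit — conflict.
So every satisfying assignment has v1 = False.

False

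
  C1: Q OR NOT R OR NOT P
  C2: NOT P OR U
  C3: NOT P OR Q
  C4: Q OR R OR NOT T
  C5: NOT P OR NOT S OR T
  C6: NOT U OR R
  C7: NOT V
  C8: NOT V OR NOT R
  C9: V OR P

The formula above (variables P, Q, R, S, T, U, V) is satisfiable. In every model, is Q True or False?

Suppose Q = false.
From the singleton clause (NOT P), P = false.
From the singleton clause (NOT V), V = false.
Now (V) is unsatisfied and unit — conflict.
So every satisfying assignment has Q = True.

True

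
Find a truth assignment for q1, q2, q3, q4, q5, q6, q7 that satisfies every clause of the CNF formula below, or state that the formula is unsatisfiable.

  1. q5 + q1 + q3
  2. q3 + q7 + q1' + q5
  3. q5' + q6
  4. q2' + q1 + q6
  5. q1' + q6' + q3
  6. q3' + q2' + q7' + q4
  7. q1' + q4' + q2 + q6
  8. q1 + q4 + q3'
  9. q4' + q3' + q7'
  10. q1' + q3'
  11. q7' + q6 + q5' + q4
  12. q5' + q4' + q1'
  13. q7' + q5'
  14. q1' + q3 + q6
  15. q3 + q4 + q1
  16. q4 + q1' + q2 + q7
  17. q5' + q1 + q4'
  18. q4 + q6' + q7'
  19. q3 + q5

q1: 0, q2: 0, q3: 1, q4: 1, q5: 0, q6: 1, q7: 0

Case q5 = 0:
From the singleton clause (q3), q3 = 1.
From the singleton clause (q1'), q1 = 0.
From the singleton clause (q4), q4 = 1.
From the singleton clause (q7'), q7 = 0.
Case q2 = 0:
All clauses hold; q6 can take either value.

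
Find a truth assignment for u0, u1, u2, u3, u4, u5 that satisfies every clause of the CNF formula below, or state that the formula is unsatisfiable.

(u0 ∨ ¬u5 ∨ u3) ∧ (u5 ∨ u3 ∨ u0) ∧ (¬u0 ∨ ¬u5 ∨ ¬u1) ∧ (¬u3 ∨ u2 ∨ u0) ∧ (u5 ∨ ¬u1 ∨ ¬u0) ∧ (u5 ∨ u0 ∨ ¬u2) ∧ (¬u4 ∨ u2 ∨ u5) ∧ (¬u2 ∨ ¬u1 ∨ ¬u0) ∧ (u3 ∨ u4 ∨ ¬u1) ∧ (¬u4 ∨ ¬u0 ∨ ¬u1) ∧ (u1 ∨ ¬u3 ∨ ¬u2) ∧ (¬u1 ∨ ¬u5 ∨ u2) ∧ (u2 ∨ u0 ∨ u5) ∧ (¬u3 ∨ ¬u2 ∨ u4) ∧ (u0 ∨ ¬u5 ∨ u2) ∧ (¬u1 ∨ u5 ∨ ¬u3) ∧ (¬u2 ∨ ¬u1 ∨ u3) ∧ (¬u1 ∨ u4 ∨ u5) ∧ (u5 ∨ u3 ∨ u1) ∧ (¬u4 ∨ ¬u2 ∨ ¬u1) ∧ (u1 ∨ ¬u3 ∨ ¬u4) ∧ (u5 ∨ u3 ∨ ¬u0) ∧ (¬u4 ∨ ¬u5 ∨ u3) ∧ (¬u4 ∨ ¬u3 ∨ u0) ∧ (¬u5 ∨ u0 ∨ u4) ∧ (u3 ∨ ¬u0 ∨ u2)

Case u0 = True:
Case u5 = False:
From the singleton clause (¬u1), u1 = False.
From the singleton clause (u3), u3 = True.
From the singleton clause (¬u2), u2 = False.
From the singleton clause (¬u4), u4 = False.
All clauses are satisfied.

u0: True,  u1: False,  u2: False,  u3: True,  u4: False,  u5: False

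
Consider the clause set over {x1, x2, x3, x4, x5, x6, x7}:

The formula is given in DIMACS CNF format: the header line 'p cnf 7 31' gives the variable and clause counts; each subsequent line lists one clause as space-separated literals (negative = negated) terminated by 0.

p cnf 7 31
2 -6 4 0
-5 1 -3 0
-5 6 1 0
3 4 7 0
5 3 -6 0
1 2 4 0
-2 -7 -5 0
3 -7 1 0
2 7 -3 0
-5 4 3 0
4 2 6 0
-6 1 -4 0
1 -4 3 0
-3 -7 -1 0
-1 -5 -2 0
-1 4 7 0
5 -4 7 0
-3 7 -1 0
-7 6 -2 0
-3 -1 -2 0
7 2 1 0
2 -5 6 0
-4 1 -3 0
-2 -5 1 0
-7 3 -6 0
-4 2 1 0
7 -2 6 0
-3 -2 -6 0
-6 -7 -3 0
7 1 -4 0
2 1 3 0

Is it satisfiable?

Yes

Suppose x2 = False.
Suppose x6 = True.
Unit clause (x4) forces x4 = True.
Unit clause (x1) forces x1 = True.
Suppose x5 = True.
Suppose x7 = False.
Unit clause (¬x3) forces x3 = False.
Every clause now holds.
A satisfying assignment: x1=True; x2=False; x3=False; x4=True; x5=True; x6=True; x7=False.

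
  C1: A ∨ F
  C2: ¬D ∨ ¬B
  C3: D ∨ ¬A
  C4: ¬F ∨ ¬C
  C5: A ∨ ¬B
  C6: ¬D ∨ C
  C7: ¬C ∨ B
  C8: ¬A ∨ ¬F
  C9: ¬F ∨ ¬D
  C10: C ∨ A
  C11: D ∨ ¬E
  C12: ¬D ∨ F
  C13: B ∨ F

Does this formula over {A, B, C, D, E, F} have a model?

No, unsatisfiable

Suppose A = True.
(D) alone gives D = True.
(¬B) alone gives B = False.
(C) alone gives C = True.
Now (¬C) is unsatisfied and unit — conflict.
So A must be the other value — set A = False.
(F) alone gives F = True.
(¬C) alone gives C = False.
Now (C) is unsatisfied and unit — conflict.
Neither A = True nor A = False works.
No assignment satisfies every clause.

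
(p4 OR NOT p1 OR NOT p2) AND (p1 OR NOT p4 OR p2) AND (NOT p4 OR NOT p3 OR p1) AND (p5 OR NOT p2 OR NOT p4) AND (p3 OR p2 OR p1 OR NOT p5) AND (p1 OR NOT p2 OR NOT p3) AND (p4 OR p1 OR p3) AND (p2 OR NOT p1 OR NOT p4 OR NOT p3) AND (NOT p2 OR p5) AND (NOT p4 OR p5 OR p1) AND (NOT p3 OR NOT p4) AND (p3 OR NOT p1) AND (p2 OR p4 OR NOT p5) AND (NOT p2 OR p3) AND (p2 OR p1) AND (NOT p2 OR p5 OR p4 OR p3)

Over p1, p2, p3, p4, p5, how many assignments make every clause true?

1

There are 2^5 = 32 truth assignments over (p1, p2, p3, p4, p5).
Split on p5. With p5 = true, the clauses containing p5 are satisfied and NOT p5 drops from the rest; 0 of the 2^4 = 16 assignments to the other variables satisfy what remains.
With p5 = false, by the same count on the reduced clause set, 1 assignment works.
Total: 0 + 1 = 1.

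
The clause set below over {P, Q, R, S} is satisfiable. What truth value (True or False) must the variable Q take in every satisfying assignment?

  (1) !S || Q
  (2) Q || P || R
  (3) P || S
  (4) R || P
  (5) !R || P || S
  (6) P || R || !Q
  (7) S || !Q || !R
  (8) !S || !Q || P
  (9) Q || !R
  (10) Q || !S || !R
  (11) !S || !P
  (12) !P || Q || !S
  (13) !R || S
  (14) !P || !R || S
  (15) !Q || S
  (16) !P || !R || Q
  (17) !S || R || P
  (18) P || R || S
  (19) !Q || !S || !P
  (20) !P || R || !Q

Suppose Q = true.
(S) alone gives S = true.
(P) alone gives P = true.
Now (!P) is unsatisfied and unit — conflict.
So every satisfying assignment has Q = False.

False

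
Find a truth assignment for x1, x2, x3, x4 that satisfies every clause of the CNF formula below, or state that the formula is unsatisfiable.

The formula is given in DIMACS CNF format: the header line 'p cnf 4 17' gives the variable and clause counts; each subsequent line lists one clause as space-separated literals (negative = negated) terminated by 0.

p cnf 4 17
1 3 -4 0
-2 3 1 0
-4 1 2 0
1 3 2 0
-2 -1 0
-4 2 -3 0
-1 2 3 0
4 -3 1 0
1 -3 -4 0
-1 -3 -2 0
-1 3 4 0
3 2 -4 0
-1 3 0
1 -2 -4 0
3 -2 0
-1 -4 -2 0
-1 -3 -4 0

Branch on x2: set x2 = False.
Branch on x4: set x4 = False.
Branch on x1: set x1 = True.
Unit clause (x3) forces x3 = True.
This assignment satisfies each clause.

x1=True; x2=False; x3=True; x4=False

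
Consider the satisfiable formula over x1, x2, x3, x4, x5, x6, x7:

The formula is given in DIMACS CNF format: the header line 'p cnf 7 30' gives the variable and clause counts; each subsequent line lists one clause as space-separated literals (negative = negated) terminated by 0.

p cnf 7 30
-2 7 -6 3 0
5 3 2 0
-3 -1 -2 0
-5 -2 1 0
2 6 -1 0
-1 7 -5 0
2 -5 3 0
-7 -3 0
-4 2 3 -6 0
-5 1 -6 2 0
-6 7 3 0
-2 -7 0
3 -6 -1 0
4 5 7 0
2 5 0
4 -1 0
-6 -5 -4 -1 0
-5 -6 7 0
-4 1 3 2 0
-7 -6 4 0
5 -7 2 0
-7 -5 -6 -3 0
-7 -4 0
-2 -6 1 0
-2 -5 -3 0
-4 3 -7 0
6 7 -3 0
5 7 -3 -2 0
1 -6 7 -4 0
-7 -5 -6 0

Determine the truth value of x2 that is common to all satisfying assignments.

True

Suppose x2 = False.
Unit clause (x5) forces x5 = True.
Unit clause (x3) forces x3 = True.
Unit clause (¬x7) forces x7 = False.
Unit clause (¬x1) forces x1 = False.
Unit clause (¬x6) forces x6 = False.
Now (x6) is unsatisfied and unit — conflict.
So every satisfying assignment has x2 = True.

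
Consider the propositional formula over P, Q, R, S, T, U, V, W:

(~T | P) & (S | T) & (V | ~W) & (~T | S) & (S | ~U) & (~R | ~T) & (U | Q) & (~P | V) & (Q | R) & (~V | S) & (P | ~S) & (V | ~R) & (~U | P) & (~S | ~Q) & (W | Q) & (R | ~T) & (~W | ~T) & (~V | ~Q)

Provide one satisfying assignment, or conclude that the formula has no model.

Try T = 0.
From the singleton clause (S), S = 1.
From the singleton clause (P), P = 1.
From the singleton clause (V), V = 1.
From the singleton clause (~Q), Q = 0.
From the singleton clause (U), U = 1.
From the singleton clause (R), R = 1.
From the singleton clause (W), W = 1.
Every clause now holds.

P: 1, Q: 0, R: 1, S: 1, T: 0, U: 1, V: 1, W: 1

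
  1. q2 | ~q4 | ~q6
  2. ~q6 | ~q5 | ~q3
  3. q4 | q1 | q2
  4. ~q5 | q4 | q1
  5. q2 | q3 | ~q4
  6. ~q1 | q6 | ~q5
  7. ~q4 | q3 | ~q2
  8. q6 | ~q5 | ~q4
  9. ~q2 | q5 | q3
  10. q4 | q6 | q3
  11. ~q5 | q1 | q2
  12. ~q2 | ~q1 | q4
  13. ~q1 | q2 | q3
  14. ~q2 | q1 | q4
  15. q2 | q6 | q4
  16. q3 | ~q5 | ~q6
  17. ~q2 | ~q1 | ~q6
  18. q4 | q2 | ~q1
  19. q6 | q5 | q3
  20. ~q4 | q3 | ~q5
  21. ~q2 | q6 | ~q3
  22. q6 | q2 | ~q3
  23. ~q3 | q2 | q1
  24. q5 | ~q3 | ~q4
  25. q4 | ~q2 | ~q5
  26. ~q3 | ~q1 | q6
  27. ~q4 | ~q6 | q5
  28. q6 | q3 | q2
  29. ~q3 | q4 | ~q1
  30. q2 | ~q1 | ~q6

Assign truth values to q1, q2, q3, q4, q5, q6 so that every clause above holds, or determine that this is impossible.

Branch on q2: set q2 = 1.
Branch on q4: set q4 = 0.
The clause (~q1) is unit, so q1 = 0.
That conflicts with the unit clause (q1).
Undo q4 and try q4 = 1.
The clause (q3) is unit, so q3 = 1.
The clause (q6) is unit, so q6 = 1.
The clause (~q5) is unit, so q5 = 0.
That conflicts with the unit clause (q5).
Both values of q4 lead to a conflict.
Undo q2 and try q2 = 0.
Branch on q4: set q4 = 0.
The clause (q1) is unit, so q1 = 1.
That conflicts with the unit clause (~q1).
Undo q4 and try q4 = 1.
The clause (~q6) is unit, so q6 = 0.
The clause (q3) is unit, so q3 = 1.
That conflicts with the unit clause (~q3).
Both values of q4 lead to a conflict.
Both values of q2 lead to a conflict.

UNSATISFIABLE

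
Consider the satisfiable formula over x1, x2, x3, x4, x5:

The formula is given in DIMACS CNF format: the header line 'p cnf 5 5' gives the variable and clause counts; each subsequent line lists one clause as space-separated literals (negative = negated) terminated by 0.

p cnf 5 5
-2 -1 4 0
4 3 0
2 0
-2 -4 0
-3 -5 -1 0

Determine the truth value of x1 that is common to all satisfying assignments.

Suppose x1 = True.
From the singleton clause (x2), x2 = True.
From the singleton clause (x4), x4 = True.
Now (¬x4) is unsatisfied and unit — conflict.
So every satisfying assignment has x1 = False.

False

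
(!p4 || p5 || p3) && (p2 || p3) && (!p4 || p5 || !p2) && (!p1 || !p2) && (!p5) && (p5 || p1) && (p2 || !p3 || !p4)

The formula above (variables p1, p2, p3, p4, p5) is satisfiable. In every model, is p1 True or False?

Suppose p1 = false.
The clause (!p5) is unit, so p5 = false.
Now (p5) is unsatisfied and unit — conflict.
So every satisfying assignment has p1 = True.

True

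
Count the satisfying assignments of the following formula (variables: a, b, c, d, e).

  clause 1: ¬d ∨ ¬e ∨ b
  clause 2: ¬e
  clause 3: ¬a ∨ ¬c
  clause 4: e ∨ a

4

There are 2^5 = 32 truth assignments over (a, b, c, d, e).
Split on d. With d = True, the clauses containing d are satisfied and ¬d drops from the rest; 2 of the 2^4 = 16 assignments to the other variables satisfy what remains.
With d = False, by the same count on the reduced clause set, 2 assignments work.
Total: 2 + 2 = 4.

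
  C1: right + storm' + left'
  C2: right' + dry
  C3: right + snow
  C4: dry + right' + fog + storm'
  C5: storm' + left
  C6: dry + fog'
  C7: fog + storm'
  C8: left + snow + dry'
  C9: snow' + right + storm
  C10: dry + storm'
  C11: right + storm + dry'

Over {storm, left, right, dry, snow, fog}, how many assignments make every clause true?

There are 2^6 = 64 truth assignments over (storm, left, right, dry, snow, fog).
Split on snow. With snow = 1, the clauses containing snow are satisfied and snow' drops from the rest; 5 of the 2^5 = 32 assignments to the other variables satisfy what remains.
With snow = 0, by the same count on the reduced clause set, 3 assignments work.
Total: 5 + 3 = 8.

8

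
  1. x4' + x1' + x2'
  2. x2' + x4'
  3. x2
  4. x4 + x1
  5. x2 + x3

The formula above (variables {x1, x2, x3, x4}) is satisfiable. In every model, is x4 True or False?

Suppose x4 = 1.
(x2') alone gives x2 = 0.
That conflicts with the unit clause (x2).
So every satisfying assignment has x4 = False.

False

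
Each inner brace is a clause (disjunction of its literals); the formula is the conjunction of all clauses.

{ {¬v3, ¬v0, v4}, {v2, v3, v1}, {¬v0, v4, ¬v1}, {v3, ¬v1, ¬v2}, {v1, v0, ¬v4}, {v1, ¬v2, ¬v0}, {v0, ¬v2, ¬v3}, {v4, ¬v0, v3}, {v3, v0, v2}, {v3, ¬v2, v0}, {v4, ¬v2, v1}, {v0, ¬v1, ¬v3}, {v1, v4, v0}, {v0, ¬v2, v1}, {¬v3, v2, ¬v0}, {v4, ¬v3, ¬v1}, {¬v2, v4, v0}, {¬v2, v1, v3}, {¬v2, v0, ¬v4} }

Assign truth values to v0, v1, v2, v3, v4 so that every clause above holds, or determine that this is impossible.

Branch on v3: set v3 = True.
Branch on v0: set v0 = True.
(v4) alone gives v4 = True.
(v2) alone gives v2 = True.
(v1) alone gives v1 = True.
Every clause now holds.

v0 ↦ True,  v1 ↦ True,  v2 ↦ True,  v3 ↦ True,  v4 ↦ True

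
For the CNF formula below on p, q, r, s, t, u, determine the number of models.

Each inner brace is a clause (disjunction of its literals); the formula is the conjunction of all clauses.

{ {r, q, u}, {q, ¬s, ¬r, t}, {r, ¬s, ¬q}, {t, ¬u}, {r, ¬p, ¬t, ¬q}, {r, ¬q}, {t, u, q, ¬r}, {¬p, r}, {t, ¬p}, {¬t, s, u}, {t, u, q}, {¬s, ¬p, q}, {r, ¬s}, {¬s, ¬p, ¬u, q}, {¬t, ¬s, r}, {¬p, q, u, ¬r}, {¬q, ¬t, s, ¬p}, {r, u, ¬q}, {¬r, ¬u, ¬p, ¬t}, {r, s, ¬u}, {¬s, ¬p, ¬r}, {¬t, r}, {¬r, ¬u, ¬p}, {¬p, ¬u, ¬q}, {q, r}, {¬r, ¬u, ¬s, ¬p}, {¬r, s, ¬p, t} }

There are 2^6 = 64 truth assignments over (p, q, r, s, t, u).
Split on u. With u = True, the clauses containing u are satisfied and ¬u drops from the rest; 4 of the 2^5 = 32 assignments to the other variables satisfy what remains.
With u = False, by the same count on the reduced clause set, 4 assignments work.
(One model: p=F, q=F, r=T, s=F, t=T, u=T.)
Total: 4 + 4 = 8.

8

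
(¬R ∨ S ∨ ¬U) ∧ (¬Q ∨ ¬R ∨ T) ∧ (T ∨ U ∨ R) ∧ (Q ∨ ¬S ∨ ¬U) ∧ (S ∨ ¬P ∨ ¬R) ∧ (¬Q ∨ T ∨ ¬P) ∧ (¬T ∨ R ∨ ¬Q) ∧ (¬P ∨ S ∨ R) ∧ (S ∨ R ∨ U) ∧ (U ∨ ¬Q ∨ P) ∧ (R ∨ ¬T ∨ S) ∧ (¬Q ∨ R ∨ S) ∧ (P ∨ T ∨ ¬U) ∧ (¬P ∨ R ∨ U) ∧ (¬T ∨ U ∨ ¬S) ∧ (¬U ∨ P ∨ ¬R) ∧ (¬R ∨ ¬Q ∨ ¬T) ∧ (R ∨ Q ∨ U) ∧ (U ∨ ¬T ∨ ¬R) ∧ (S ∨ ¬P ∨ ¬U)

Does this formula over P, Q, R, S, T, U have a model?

Suppose R = True.
Suppose S = False.
(¬U) alone gives U = False.
(¬P) alone gives P = False.
(¬Q) alone gives Q = False.
(¬T) alone gives T = False.
All clauses are satisfied.
A satisfying assignment: P: False; Q: False; R: True; S: False; T: False; U: False.

Yes, satisfiable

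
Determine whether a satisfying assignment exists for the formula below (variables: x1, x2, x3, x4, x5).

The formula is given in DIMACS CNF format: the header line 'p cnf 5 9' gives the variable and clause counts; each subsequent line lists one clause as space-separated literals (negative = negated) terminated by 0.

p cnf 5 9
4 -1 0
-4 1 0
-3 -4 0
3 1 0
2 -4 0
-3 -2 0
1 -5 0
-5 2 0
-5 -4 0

Case x4 = False:
From the singleton clause (¬x1), x1 = False.
From the singleton clause (x3), x3 = True.
From the singleton clause (¬x2), x2 = False.
From the singleton clause (¬x5), x5 = False.
Every clause now holds.
A satisfying assignment: x1 ↦ False, x2 ↦ False, x3 ↦ True, x4 ↦ False, x5 ↦ False.

Yes, satisfiable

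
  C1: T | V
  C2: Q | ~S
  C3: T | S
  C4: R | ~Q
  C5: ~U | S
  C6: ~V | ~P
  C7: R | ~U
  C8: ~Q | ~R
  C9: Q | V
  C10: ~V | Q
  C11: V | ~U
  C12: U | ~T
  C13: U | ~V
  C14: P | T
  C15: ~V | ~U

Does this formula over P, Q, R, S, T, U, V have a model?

Suppose T = 1.
From the singleton clause (U), U = 1.
From the singleton clause (S), S = 1.
From the singleton clause (Q), Q = 1.
From the singleton clause (R), R = 1.
Now (~R) is unsatisfied and unit — conflict.
Undo T and try T = 0.
From the singleton clause (V), V = 1.
From the singleton clause (S), S = 1.
From the singleton clause (Q), Q = 1.
From the singleton clause (R), R = 1.
Now (~R) is unsatisfied and unit — conflict.
Either choice for T ends in contradiction.
No assignment satisfies every clause.

No, unsatisfiable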